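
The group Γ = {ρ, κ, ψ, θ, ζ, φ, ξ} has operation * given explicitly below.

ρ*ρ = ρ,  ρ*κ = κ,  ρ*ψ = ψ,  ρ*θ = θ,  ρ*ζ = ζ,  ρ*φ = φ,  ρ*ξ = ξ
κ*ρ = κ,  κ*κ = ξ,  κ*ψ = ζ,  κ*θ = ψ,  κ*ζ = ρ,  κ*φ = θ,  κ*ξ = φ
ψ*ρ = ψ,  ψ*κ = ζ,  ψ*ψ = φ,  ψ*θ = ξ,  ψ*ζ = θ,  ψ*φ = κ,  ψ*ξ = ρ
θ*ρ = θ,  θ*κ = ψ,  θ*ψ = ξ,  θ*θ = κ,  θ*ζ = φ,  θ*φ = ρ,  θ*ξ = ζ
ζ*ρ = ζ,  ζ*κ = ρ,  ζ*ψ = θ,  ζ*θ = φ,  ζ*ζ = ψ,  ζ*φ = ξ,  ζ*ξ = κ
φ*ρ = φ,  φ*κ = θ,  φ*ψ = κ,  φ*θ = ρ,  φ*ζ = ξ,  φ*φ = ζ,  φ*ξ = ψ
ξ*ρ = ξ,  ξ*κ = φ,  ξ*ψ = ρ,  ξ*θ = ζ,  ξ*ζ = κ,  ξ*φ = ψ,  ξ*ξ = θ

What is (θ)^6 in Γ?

θ^1 = θ
θ^2 = θ*θ = κ
θ^3 = κ*θ = ψ
θ^4 = ψ*θ = ξ
θ^5 = ξ*θ = ζ
θ^6 = ζ*θ = φ

φ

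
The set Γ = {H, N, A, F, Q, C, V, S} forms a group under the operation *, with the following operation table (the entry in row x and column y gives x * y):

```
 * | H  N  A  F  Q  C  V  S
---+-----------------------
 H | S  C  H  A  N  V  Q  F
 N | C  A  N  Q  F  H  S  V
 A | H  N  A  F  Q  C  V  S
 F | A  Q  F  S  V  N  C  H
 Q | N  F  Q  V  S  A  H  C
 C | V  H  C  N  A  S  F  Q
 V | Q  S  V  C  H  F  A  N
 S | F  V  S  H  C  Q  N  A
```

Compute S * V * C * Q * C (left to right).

H

S * V = N
N * C = H
H * Q = N
N * C = H
(Structurally, Γ here is isomorphic to Z_2 x Z_4.)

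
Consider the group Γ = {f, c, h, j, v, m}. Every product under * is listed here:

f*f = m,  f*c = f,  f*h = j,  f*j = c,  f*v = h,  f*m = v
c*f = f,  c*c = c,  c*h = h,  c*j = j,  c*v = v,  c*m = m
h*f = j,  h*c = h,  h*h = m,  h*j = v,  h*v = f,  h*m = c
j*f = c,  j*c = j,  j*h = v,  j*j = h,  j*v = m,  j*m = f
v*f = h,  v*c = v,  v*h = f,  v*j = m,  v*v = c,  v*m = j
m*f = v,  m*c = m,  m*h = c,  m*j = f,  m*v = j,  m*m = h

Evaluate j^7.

j^1 = j
j^2 = j * j = h
j^3 = h * j = v
j^4 = v * j = m
j^5 = m * j = f
j^6 = f * j = c
j^7 = c * j = j
(Structurally, Γ here is isomorphic to the cyclic group Z_6.)

j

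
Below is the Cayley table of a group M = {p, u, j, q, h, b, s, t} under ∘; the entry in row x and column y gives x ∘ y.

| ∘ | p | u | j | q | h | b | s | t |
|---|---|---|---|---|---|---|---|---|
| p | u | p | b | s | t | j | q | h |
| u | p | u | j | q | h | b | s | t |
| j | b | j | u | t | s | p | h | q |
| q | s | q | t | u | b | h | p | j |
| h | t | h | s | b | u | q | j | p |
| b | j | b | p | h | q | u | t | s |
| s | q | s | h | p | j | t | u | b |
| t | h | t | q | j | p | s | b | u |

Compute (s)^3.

s

s^1 = s
s^2 = s ∘ s = u
s^3 = u ∘ s = s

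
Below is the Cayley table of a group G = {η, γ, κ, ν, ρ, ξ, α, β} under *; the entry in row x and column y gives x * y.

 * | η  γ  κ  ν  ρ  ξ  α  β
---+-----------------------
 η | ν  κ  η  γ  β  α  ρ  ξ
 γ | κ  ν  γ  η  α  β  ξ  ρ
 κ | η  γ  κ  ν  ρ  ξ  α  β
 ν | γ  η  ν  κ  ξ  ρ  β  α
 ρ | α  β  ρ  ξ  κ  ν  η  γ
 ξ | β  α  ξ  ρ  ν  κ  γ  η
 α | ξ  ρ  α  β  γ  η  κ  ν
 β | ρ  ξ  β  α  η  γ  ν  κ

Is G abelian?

η * β = ξ but β * η = ρ.
Since η and β do not commute, G is not abelian.

No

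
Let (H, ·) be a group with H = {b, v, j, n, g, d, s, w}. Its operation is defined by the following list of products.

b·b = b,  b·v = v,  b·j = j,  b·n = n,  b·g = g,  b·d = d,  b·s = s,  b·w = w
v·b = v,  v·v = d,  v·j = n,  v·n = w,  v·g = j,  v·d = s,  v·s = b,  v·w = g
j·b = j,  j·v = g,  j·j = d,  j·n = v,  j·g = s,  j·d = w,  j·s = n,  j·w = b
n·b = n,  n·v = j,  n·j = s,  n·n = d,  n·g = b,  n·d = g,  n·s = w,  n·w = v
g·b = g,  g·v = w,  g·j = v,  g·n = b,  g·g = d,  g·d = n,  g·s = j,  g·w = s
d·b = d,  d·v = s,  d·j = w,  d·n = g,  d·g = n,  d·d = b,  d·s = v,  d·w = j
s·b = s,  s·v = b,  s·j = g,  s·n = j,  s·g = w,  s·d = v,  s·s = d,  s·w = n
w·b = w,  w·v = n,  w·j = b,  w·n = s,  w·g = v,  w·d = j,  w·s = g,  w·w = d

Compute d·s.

Read row d, column s: d·s = v.
(Structurally, H here is isomorphic to the quaternion group Q_8.)

v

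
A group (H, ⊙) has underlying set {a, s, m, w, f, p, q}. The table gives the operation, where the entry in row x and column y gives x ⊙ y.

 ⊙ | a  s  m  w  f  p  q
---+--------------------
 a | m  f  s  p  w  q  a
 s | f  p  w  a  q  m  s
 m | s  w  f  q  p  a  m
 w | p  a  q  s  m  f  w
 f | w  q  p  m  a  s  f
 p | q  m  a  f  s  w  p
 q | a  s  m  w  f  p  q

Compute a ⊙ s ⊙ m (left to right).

a ⊙ s = f
f ⊙ m = p

p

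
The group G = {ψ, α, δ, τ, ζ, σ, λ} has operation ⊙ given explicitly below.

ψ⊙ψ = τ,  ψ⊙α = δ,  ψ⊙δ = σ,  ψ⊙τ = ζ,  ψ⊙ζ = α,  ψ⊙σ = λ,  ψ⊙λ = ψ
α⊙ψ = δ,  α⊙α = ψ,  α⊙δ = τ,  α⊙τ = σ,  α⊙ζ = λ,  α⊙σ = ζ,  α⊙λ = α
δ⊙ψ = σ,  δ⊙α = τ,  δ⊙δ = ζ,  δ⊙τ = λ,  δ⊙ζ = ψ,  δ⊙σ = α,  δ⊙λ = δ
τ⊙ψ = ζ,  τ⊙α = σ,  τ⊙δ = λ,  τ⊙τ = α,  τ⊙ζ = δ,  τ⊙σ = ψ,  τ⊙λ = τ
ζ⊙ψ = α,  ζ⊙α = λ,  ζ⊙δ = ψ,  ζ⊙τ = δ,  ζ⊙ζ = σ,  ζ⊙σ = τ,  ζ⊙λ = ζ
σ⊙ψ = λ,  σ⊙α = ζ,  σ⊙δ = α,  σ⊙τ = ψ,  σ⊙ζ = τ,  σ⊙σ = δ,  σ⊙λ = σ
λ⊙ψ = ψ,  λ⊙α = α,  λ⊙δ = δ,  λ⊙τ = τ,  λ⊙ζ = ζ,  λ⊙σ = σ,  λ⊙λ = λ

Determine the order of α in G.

7

The identity element is λ (its row matches the header).
α^1 = α
α^2 = α ⊙ α = ψ
α^3 = ψ ⊙ α = δ
α^4 = δ ⊙ α = τ
α^5 = τ ⊙ α = σ
α^6 = σ ⊙ α = ζ
α^7 = ζ ⊙ α = λ
The first power of α equal to the identity is α^7, so ord(α) = 7.
(Structurally, G here is isomorphic to the cyclic group Z_7.)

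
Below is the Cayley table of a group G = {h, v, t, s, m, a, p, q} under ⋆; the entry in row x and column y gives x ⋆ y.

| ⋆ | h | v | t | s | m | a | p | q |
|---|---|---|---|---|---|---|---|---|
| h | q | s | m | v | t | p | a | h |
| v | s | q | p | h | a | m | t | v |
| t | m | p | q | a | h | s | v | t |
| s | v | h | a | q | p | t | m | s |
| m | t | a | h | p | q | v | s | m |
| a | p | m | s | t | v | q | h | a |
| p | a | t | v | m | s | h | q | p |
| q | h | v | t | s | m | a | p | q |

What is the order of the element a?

2

The identity element is q (its row matches the header).
a^1 = a
a^2 = a ⋆ a = q
The first power of a equal to the identity is a^2, so ord(a) = 2.
(Structurally, G here is isomorphic to the elementary abelian group (Z_2)^3.)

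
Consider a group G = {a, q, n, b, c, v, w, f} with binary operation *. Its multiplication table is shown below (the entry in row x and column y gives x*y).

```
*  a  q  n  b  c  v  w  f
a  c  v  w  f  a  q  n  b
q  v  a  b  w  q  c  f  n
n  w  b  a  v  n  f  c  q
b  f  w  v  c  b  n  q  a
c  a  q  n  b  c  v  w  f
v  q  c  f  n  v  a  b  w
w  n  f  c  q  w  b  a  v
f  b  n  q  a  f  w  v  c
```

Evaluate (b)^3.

b^1 = b
b^2 = b*b = c
b^3 = c*b = b

b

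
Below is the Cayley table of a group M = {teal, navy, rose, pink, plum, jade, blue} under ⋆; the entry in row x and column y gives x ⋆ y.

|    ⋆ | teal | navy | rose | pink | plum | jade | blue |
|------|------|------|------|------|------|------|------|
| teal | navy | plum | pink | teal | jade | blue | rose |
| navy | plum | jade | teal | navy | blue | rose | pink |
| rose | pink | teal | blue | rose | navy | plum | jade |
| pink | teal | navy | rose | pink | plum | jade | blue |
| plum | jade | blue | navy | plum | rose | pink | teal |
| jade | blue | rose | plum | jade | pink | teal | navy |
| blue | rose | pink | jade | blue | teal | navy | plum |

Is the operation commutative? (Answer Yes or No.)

Check whether the table is symmetric across its main diagonal.
Every entry (row x, col y) equals the entry (row y, col x), so M is abelian.

Yes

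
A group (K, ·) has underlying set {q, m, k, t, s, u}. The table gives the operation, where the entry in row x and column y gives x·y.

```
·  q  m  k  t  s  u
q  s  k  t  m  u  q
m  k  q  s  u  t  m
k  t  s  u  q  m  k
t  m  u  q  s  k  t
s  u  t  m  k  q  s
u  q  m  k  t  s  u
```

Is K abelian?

Check whether the table is symmetric across its main diagonal.
Every entry (row x, col y) equals the entry (row y, col x), so K is abelian.
(In fact K ≅ the cyclic group Z_6.)

Yes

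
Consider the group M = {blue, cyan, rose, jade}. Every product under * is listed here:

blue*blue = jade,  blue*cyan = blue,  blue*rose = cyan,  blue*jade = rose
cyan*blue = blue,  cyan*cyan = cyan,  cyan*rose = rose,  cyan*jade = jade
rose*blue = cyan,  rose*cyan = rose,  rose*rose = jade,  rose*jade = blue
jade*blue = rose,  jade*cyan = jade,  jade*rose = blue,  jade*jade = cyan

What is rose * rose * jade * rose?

rose

rose * rose = jade
jade * jade = cyan
cyan * rose = rose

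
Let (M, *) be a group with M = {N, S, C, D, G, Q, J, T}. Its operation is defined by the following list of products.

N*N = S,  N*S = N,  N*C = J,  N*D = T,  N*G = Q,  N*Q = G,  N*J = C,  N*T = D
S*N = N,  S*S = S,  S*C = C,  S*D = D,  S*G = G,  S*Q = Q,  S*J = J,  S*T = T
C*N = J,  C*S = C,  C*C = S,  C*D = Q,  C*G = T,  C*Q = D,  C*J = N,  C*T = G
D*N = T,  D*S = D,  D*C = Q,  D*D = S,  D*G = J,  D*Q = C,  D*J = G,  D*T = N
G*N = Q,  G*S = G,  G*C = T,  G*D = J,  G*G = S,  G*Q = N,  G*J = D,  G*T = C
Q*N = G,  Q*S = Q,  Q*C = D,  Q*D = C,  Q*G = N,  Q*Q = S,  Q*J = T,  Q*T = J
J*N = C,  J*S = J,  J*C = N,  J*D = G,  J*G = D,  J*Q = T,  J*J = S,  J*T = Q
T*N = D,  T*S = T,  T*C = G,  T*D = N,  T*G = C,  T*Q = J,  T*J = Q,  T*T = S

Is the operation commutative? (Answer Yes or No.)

Check whether the table is symmetric across its main diagonal.
Every entry (row x, col y) equals the entry (row y, col x), so M is abelian.

Yes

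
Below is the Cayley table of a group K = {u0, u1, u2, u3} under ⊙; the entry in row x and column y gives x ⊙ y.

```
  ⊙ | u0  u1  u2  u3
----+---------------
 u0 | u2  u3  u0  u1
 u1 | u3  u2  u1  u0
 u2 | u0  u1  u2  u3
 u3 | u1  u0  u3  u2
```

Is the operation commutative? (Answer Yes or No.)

Check whether the table is symmetric across its main diagonal.
Every entry (row x, col y) equals the entry (row y, col x), so K is abelian.

Yes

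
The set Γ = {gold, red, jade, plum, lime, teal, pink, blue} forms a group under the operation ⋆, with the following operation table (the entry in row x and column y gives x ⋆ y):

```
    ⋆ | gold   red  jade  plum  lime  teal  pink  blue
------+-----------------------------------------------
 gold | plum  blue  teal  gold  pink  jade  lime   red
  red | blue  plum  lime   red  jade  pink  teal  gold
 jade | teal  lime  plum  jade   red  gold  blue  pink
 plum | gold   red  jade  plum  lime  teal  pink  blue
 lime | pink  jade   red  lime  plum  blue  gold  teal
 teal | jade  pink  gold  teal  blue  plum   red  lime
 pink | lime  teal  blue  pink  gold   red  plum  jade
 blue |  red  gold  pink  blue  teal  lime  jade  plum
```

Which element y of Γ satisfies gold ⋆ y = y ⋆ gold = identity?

First locate the identity: row plum matches the header, so plum is the identity.
Scan row gold for plum: gold ⋆ gold = plum. Hence gold^(-1) = gold.

gold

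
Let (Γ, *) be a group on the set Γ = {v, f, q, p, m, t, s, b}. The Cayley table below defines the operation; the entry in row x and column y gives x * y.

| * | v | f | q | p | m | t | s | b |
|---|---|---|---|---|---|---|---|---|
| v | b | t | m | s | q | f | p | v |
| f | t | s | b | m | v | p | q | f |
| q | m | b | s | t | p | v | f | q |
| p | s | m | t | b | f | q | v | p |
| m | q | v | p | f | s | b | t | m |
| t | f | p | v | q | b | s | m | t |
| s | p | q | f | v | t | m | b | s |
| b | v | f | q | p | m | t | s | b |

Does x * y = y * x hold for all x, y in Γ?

Check whether the table is symmetric across its main diagonal.
Every entry (row x, col y) equals the entry (row y, col x), so Γ is abelian.

Yes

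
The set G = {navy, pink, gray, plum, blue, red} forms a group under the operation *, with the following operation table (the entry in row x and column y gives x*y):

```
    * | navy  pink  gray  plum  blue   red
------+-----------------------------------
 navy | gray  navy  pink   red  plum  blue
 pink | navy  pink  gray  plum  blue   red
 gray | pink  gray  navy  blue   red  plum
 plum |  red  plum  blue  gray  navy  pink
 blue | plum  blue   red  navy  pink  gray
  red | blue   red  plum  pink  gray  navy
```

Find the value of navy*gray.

Read row navy, column gray: navy*gray = pink.

pink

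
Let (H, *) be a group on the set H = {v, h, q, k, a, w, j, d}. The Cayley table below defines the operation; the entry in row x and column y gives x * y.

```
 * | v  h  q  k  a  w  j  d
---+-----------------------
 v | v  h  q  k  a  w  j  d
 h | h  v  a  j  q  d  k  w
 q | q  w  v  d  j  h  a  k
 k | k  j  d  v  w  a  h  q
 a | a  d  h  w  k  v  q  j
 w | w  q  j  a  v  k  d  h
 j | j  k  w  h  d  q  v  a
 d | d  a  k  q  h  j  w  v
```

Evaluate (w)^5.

w

w^1 = w
w^2 = w * w = k
w^3 = k * w = a
w^4 = a * w = v
w^5 = v * w = w
(Structurally, H here is isomorphic to the dihedral group D_4.)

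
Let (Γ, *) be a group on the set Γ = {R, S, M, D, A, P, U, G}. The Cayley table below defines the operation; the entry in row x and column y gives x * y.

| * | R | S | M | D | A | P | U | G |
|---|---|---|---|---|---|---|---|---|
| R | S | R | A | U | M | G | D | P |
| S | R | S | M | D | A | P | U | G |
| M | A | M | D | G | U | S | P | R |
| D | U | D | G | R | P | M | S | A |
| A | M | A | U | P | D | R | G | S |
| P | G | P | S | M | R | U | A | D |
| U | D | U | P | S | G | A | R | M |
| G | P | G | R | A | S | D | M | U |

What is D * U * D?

D * U = S
S * D = D
(Structurally, Γ here is isomorphic to the cyclic group Z_8.)

D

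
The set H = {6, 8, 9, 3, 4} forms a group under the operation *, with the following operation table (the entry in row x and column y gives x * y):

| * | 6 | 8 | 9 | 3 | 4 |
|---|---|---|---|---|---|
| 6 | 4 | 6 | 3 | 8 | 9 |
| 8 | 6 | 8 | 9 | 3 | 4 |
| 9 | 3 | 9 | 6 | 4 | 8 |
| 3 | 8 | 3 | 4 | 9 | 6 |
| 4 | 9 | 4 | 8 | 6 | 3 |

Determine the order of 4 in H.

The identity element is 8 (its row matches the header).
4^1 = 4
4^2 = 4 * 4 = 3
4^3 = 3 * 4 = 6
4^4 = 6 * 4 = 9
4^5 = 9 * 4 = 8
The first power of 4 equal to the identity is 4^5, so ord(4) = 5.

5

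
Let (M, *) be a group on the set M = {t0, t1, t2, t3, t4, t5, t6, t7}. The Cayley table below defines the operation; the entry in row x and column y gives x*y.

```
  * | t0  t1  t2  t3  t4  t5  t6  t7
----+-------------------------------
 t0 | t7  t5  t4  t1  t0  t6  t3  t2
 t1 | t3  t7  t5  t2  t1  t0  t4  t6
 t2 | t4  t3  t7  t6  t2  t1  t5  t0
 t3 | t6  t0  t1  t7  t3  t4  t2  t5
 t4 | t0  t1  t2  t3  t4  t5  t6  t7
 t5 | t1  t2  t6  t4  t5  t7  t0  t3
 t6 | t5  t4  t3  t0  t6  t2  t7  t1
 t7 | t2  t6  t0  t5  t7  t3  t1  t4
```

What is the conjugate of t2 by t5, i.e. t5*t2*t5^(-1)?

The identity is t4. In row t5, the entry t4 sits in column t3, so t5^(-1) = t3.
t5*t2 = t6
t6*t3 = t0

t0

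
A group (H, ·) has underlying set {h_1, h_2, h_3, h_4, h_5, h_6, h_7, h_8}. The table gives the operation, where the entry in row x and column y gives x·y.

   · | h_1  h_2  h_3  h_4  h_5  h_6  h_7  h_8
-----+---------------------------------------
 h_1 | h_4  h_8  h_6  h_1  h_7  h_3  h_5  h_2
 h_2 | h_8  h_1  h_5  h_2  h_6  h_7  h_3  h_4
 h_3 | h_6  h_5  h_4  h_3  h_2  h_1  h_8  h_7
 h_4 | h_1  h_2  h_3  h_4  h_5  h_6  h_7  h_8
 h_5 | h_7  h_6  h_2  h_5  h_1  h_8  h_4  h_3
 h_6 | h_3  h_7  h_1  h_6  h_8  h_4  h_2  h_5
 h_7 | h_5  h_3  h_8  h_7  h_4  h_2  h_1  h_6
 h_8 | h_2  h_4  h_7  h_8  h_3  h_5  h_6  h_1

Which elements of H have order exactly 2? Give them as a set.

Identity is h_4. Compute the order of each non-identity element by repeated multiplication:
  h_1: h_1 → h_4  (order 2)
  h_2: h_2 → h_1 → h_8 → h_4  (order 4)
  h_3: h_3 → h_4  (order 2)
  h_5: h_5 → h_1 → h_7 → h_4  (order 4)
  h_6: h_6 → h_4  (order 2)
  h_7: h_7 → h_1 → h_5 → h_4  (order 4)
  h_8: h_8 → h_1 → h_2 → h_4  (order 4)
Elements of order 2: {h_1, h_3, h_6}.

{h_1, h_3, h_6}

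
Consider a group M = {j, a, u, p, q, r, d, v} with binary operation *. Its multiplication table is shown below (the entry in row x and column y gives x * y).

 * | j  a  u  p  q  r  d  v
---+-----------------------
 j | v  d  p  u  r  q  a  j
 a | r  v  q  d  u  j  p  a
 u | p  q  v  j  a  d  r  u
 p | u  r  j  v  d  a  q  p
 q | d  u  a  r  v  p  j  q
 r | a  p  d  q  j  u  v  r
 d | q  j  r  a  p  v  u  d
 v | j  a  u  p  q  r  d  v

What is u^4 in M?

u^1 = u
u^2 = u * u = v
u^3 = v * u = u
u^4 = u * u = v

v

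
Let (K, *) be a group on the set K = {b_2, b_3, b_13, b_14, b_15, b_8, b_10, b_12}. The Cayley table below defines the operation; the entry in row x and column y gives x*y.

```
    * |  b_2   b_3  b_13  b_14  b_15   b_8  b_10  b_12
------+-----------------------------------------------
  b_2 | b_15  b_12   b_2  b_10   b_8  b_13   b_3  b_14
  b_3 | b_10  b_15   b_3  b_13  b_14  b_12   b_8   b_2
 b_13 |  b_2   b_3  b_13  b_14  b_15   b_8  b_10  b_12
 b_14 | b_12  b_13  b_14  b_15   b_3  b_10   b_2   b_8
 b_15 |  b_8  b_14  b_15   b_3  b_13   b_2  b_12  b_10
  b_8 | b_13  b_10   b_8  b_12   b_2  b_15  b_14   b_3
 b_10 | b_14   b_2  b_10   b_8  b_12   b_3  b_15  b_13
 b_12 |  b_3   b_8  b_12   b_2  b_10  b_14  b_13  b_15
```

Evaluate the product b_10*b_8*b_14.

b_10*b_8 = b_3
b_3*b_14 = b_13

b_13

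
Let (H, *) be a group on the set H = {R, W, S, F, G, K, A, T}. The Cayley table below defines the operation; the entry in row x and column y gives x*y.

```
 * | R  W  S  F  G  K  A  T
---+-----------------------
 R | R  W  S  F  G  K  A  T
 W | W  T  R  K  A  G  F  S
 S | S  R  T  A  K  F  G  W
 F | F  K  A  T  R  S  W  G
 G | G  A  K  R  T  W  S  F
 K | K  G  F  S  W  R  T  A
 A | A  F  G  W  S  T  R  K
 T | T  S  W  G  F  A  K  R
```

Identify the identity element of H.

R

The identity e satisfies e*x = x for all x, so its row in the table reproduces the column headers.
Row R reads: R, W, S, F, G, K, A, T — exactly the header order. So R is the identity.
(Structurally, H here is isomorphic to Z_2 x Z_4.)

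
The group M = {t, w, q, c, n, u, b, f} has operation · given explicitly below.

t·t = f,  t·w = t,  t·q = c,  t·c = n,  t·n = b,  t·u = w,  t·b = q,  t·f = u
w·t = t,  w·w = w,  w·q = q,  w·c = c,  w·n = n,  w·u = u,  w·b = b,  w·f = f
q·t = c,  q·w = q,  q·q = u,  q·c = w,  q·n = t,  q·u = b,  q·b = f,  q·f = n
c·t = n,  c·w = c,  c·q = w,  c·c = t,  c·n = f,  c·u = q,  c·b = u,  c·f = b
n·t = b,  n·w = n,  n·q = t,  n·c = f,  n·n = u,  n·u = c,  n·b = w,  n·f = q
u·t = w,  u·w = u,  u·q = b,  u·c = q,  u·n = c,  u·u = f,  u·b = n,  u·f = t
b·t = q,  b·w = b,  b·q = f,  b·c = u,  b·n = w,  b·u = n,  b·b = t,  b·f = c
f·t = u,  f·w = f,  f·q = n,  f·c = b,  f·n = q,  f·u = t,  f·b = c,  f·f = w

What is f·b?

c

Read row f, column b: f·b = c.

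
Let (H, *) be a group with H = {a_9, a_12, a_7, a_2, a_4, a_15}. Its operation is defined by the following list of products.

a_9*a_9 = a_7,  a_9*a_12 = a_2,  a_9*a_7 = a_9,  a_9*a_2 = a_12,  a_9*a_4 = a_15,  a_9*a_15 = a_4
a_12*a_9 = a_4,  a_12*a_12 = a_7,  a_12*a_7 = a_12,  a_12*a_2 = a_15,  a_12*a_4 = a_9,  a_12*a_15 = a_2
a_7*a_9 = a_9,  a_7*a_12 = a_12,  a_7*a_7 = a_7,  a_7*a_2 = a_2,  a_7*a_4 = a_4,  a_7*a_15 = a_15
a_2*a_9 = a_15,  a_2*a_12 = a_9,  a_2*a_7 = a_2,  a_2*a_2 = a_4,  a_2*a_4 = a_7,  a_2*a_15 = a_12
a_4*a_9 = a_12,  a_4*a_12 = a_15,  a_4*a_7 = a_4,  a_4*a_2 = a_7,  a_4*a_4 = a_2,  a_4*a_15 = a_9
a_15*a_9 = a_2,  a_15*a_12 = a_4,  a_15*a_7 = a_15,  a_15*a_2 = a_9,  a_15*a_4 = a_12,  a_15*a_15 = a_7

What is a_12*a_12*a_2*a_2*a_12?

a_15

a_12*a_12 = a_7
a_7*a_2 = a_2
a_2*a_2 = a_4
a_4*a_12 = a_15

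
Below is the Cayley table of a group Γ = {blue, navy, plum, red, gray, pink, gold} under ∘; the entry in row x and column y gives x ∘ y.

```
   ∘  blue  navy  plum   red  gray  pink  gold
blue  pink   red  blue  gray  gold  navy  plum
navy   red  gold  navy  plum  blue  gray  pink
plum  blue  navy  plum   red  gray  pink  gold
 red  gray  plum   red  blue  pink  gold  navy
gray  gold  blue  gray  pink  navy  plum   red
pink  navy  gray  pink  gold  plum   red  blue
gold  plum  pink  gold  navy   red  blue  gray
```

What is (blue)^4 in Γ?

red

blue^1 = blue
blue^2 = blue ∘ blue = pink
blue^3 = pink ∘ blue = navy
blue^4 = navy ∘ blue = red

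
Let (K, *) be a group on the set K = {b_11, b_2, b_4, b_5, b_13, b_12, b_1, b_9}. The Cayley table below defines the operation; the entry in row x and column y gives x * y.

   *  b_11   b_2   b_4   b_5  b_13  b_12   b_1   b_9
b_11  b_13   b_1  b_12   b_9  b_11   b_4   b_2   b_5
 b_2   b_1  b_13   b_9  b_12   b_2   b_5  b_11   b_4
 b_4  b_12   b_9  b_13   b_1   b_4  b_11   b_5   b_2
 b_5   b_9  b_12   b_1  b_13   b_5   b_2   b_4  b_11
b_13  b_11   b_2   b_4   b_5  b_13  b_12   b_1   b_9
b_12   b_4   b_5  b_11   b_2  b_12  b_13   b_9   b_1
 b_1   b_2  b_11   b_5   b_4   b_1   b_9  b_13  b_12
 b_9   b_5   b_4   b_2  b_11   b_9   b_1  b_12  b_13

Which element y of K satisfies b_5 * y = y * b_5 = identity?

b_5

First locate the identity: row b_13 matches the header, so b_13 is the identity.
Scan row b_5 for b_13: b_5 * b_5 = b_13. Hence b_5^(-1) = b_5.
(Structurally, K here is isomorphic to the elementary abelian group (Z_2)^3.)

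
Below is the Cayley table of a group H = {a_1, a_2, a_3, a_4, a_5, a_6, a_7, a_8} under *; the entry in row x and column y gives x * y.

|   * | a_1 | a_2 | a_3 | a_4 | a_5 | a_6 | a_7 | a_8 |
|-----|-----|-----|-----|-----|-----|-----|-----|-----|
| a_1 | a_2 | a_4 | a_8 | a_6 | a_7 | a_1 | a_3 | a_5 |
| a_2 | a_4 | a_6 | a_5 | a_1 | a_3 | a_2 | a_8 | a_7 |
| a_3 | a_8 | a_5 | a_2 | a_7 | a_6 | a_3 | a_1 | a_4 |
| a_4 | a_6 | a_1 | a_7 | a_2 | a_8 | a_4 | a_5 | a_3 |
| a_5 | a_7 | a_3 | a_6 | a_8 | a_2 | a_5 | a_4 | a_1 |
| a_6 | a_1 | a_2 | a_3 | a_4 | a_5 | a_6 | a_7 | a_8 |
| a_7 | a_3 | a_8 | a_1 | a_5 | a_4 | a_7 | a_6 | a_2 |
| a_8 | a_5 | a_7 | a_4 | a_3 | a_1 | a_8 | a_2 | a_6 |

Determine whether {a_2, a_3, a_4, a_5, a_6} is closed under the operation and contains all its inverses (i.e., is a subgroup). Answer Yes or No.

No

a_3 * a_4 = a_7, which is not in {a_2, a_3, a_4, a_5, a_6}.
The subset is not closed under *, so it is not a subgroup.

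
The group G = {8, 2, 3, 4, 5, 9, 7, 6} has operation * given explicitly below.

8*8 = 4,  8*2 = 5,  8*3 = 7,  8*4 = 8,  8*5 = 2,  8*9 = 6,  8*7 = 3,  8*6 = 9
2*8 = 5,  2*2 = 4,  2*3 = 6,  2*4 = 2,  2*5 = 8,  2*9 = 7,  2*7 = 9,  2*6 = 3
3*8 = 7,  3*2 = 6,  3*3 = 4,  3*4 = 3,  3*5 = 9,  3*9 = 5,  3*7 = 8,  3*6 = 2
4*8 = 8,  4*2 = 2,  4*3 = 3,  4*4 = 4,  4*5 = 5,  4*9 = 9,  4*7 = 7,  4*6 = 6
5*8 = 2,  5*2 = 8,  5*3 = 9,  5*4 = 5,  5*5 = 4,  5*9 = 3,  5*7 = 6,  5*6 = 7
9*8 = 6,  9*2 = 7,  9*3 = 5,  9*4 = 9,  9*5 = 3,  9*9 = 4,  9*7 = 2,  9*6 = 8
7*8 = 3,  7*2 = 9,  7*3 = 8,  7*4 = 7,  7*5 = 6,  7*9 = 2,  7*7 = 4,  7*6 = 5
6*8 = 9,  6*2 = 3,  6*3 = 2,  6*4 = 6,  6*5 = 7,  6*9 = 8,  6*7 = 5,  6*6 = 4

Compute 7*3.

8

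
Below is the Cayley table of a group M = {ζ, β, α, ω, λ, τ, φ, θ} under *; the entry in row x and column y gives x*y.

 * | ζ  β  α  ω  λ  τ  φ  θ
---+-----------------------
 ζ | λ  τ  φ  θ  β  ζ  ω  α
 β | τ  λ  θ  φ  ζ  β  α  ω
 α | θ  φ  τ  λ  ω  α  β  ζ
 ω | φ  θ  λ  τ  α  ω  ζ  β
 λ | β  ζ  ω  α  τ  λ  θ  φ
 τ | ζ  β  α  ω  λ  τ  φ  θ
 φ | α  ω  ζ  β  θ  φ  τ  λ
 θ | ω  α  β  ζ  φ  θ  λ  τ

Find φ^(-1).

φ

First locate the identity: row τ matches the header, so τ is the identity.
Scan row φ for τ: φ*φ = τ. Hence φ^(-1) = φ.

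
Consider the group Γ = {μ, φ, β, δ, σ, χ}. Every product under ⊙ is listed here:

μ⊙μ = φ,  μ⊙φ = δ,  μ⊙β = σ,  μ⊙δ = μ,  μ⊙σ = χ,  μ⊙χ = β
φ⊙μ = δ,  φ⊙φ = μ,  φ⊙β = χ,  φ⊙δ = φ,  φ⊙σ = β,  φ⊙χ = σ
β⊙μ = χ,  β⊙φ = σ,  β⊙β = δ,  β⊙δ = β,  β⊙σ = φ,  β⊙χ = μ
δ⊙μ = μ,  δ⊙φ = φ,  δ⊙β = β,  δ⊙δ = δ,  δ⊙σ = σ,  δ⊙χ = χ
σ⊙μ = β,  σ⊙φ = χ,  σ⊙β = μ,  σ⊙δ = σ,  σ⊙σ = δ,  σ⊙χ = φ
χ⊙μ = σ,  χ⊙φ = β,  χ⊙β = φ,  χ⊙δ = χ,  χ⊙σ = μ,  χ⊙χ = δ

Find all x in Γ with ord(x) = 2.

Identity is δ. Compute the order of each non-identity element by repeated multiplication:
  μ: μ → φ → δ  (order 3)
  φ: φ → μ → δ  (order 3)
  β: β → δ  (order 2)
  σ: σ → δ  (order 2)
  χ: χ → δ  (order 2)
Elements of order 2: {β, σ, χ}.

{β, σ, χ}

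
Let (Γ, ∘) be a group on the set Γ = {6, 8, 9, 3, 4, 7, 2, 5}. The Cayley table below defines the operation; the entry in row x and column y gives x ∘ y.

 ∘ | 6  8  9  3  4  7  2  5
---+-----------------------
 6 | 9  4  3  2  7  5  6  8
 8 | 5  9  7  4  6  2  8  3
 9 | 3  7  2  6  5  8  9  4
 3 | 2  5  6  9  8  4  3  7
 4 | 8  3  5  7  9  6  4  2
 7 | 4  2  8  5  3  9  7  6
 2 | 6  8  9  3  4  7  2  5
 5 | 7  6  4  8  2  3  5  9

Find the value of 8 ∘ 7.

Read row 8, column 7: 8 ∘ 7 = 2.

2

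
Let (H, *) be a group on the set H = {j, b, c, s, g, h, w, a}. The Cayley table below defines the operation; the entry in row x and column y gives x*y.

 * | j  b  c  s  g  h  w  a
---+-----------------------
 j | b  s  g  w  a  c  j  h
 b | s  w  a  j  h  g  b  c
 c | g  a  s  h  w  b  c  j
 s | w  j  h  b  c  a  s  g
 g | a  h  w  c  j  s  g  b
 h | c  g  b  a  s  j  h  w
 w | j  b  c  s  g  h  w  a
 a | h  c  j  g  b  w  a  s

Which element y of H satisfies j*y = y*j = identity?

s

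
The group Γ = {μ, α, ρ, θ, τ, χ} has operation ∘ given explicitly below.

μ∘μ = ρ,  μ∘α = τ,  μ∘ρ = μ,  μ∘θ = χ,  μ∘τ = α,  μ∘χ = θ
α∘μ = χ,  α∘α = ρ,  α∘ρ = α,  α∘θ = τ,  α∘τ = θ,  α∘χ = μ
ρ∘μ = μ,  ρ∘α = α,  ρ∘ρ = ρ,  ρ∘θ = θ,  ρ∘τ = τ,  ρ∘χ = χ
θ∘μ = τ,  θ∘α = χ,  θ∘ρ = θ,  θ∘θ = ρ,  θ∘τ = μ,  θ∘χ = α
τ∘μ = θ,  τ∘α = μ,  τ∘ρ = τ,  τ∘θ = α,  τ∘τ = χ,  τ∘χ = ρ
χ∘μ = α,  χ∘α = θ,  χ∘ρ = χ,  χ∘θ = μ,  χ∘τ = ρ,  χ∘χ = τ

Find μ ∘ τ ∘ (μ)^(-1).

The identity is ρ. In row μ, the entry ρ sits in column μ, so μ^(-1) = μ.
μ ∘ τ = α
α ∘ μ = χ

χ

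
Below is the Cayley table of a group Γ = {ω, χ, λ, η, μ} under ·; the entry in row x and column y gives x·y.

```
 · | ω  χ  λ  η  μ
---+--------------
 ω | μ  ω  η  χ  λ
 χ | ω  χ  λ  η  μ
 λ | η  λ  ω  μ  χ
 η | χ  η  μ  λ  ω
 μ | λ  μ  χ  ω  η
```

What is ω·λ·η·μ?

ω·λ = η
η·η = λ
λ·μ = χ

χ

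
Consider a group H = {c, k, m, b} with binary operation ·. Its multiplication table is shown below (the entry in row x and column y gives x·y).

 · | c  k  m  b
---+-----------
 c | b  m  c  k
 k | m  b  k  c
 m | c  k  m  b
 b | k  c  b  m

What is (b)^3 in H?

b

b^1 = b
b^2 = b·b = m
b^3 = m·b = b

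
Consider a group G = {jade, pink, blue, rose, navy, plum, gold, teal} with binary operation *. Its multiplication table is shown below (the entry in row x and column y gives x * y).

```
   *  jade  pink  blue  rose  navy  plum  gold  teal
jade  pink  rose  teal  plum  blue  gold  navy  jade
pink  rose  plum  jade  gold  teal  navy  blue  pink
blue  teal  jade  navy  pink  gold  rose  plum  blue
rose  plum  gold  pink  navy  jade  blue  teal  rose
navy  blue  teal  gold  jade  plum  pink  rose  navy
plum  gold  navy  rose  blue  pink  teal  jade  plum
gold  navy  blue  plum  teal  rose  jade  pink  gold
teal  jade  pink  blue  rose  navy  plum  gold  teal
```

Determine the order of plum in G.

2

The identity element is teal (its row matches the header).
plum^1 = plum
plum^2 = plum * plum = teal
The first power of plum equal to the identity is plum^2, so ord(plum) = 2.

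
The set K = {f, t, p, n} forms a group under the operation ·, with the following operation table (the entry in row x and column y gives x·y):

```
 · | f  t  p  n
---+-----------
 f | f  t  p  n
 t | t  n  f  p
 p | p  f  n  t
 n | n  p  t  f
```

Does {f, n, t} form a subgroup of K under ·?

No

n·t = p, which is not in {f, n, t}.
The subset is not closed under ·, so it is not a subgroup.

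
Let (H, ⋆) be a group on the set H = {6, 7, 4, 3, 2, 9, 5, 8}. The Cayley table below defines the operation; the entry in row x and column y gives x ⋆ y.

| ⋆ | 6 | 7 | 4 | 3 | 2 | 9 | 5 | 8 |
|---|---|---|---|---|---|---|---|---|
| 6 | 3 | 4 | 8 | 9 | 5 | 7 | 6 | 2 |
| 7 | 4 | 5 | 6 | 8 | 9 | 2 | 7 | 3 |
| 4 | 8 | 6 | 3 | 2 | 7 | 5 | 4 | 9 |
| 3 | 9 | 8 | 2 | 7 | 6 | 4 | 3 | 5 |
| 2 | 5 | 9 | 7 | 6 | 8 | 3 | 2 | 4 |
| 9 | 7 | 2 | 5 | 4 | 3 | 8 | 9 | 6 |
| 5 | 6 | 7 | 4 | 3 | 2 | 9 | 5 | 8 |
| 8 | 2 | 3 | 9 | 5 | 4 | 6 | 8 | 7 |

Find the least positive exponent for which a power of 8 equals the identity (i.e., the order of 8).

The identity element is 5 (its row matches the header).
8^1 = 8
8^2 = 8 ⋆ 8 = 7
8^3 = 7 ⋆ 8 = 3
8^4 = 3 ⋆ 8 = 5
The first power of 8 equal to the identity is 8^4, so ord(8) = 4.

4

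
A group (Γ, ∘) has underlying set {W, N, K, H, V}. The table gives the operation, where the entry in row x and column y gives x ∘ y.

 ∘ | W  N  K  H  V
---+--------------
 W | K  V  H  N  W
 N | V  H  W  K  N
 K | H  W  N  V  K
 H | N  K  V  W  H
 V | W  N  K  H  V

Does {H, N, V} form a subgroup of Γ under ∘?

No

H ∘ H = W, which is not in {H, N, V}.
The subset is not closed under ∘, so it is not a subgroup.
(Structurally, Γ here is isomorphic to the cyclic group Z_5.)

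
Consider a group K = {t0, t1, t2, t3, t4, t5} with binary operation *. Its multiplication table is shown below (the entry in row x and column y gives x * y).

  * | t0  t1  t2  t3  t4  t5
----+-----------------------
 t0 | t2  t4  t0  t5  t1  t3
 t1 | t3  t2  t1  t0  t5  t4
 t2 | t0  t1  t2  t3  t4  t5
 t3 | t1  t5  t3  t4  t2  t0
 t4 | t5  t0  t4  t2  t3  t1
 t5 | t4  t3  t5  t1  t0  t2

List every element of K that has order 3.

{t3, t4}

Identity is t2. Compute the order of each non-identity element by repeated multiplication:
  t0: t0 → t2  (order 2)
  t1: t1 → t2  (order 2)
  t3: t3 → t4 → t2  (order 3)
  t4: t4 → t3 → t2  (order 3)
  t5: t5 → t2  (order 2)
Elements of order 3: {t3, t4}.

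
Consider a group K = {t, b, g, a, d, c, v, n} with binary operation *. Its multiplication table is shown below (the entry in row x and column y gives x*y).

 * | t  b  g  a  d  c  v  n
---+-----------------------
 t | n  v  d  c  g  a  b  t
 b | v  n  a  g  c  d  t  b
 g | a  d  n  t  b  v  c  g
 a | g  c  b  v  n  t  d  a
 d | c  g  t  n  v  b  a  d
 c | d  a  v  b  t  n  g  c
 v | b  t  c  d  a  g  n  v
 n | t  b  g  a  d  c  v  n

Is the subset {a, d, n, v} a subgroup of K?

{a, d, n, v} contains the identity n.
Checking products: every product of two elements of {a, d, n, v} (read from the table) lies in {a, d, n, v}, so the set is closed.
In a finite group, a nonempty closed subset is a subgroup. So {a, d, n, v} ≤ K.

Yes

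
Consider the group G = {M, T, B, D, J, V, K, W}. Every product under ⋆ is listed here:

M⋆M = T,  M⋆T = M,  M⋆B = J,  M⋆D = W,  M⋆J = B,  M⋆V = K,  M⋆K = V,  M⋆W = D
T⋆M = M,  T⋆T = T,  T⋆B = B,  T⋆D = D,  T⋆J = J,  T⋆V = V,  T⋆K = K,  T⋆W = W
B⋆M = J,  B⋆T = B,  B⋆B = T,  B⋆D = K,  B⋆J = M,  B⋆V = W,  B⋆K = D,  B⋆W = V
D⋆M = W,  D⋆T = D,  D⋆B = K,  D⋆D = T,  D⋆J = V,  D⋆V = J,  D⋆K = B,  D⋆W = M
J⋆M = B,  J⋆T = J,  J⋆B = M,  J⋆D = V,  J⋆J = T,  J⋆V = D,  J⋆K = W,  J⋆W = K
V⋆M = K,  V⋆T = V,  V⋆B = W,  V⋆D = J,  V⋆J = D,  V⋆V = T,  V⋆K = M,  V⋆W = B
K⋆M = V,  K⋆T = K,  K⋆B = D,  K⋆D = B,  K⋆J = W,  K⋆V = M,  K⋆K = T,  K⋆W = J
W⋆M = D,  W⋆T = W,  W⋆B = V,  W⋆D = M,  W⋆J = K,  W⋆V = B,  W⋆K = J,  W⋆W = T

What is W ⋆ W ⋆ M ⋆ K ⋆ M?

W ⋆ W = T
T ⋆ M = M
M ⋆ K = V
V ⋆ M = K

K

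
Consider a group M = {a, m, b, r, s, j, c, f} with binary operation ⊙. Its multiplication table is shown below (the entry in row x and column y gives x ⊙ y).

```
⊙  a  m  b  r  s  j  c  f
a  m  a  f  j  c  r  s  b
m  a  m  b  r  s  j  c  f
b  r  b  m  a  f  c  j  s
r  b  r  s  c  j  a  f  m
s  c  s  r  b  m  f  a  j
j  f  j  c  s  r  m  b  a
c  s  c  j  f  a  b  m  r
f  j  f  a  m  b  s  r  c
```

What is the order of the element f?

4

The identity element is m (its row matches the header).
f^1 = f
f^2 = f ⊙ f = c
f^3 = c ⊙ f = r
f^4 = r ⊙ f = m
The first power of f equal to the identity is f^4, so ord(f) = 4.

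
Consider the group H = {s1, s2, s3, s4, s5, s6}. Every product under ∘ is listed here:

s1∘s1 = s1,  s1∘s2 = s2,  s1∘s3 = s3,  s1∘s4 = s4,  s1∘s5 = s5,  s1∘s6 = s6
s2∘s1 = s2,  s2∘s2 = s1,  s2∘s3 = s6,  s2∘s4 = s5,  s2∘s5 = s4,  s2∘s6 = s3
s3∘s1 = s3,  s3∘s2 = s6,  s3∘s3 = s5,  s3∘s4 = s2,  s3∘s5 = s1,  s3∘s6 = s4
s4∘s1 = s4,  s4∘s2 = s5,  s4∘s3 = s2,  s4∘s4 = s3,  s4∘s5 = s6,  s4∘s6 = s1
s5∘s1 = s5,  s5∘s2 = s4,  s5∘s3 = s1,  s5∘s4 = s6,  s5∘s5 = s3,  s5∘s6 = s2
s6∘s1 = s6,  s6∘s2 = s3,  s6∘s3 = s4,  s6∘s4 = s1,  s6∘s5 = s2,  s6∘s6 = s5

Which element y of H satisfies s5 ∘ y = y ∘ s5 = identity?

First locate the identity: row s1 matches the header, so s1 is the identity.
Scan row s5 for s1: s5 ∘ s3 = s1. Hence s5^(-1) = s3.

s3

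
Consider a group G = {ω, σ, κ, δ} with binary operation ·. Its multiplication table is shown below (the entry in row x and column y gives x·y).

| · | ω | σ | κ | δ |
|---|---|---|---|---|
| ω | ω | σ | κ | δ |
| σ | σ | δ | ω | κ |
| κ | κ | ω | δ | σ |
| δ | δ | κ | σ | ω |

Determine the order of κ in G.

4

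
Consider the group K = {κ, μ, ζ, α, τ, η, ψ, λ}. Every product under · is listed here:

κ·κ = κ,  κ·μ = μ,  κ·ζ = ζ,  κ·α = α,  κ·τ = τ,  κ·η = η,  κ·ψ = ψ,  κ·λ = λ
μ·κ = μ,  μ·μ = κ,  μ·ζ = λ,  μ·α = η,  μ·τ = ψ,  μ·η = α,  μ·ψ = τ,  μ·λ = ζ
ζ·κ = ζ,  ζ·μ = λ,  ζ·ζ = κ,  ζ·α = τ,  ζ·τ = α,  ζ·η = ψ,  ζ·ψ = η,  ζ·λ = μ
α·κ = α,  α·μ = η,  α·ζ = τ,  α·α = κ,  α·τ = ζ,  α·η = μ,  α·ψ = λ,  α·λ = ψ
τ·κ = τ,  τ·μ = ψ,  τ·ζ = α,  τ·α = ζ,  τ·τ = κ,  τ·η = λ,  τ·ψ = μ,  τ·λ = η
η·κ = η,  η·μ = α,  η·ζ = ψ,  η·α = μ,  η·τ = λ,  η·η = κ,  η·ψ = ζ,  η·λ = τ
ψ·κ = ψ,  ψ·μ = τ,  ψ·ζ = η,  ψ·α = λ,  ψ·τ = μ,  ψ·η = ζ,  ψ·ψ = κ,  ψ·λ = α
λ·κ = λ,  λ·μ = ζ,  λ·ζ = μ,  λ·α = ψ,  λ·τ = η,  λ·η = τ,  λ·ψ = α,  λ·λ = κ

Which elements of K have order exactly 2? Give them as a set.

Identity is κ. Compute the order of each non-identity element by repeated multiplication:
  μ: μ → κ  (order 2)
  ζ: ζ → κ  (order 2)
  α: α → κ  (order 2)
  τ: τ → κ  (order 2)
  η: η → κ  (order 2)
  ψ: ψ → κ  (order 2)
  λ: λ → κ  (order 2)
Elements of order 2: {α, ζ, η, λ, μ, τ, ψ}.

{α, ζ, η, λ, μ, τ, ψ}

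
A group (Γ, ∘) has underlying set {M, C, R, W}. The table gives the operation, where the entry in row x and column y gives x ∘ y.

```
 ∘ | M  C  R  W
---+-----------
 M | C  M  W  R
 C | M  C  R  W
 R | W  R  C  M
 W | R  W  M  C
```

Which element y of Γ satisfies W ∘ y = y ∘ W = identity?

First locate the identity: row C matches the header, so C is the identity.
Scan row W for C: W ∘ W = C. Hence W^(-1) = W.

W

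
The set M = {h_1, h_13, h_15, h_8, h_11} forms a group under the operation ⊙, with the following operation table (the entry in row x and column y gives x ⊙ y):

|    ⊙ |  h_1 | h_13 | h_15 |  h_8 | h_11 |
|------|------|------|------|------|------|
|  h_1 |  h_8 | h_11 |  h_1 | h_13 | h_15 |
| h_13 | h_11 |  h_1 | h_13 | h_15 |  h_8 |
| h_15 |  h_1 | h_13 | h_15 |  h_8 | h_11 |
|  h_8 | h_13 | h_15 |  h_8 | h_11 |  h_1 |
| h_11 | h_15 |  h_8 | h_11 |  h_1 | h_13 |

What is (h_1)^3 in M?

h_1^1 = h_1
h_1^2 = h_1 ⊙ h_1 = h_8
h_1^3 = h_8 ⊙ h_1 = h_13

h_13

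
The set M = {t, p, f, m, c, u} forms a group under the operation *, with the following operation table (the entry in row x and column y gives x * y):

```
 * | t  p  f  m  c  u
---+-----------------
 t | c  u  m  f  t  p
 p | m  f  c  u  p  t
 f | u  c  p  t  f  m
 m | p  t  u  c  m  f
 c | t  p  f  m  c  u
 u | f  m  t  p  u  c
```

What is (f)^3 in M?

c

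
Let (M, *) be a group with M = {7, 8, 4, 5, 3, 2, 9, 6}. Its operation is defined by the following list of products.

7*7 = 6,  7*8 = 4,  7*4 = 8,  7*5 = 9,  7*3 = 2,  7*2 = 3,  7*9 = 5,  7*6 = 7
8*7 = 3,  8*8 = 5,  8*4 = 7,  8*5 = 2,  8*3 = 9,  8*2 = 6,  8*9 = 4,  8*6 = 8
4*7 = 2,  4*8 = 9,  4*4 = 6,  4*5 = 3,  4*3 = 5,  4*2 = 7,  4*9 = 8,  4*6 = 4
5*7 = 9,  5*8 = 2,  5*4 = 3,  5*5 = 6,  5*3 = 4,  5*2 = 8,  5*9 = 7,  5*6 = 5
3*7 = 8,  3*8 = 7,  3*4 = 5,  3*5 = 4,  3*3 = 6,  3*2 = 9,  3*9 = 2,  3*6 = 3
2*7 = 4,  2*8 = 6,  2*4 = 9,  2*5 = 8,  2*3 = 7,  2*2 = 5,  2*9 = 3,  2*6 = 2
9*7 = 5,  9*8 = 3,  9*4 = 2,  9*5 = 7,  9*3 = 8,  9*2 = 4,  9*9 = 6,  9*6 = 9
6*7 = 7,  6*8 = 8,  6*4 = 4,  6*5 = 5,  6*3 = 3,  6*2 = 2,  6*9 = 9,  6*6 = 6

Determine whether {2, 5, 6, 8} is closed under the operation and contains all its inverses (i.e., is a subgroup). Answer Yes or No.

Yes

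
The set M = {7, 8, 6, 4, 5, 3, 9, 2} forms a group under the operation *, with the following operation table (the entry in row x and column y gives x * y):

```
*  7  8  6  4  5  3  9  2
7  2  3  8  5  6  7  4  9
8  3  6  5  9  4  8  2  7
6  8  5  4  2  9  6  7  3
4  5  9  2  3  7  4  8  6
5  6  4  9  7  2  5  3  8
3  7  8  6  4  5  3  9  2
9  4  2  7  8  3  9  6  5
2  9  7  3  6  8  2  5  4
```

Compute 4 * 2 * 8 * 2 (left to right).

8

4 * 2 = 6
6 * 8 = 5
5 * 2 = 8
(Structurally, M here is isomorphic to the cyclic group Z_8.)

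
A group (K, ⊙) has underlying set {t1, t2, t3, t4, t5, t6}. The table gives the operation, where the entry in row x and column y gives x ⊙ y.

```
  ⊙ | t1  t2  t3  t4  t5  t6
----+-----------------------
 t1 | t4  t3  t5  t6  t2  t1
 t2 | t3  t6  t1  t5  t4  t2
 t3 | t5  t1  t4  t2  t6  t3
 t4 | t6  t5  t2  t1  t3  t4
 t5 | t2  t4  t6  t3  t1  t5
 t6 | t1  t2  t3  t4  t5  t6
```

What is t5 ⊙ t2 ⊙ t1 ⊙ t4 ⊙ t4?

t1

t5 ⊙ t2 = t4
t4 ⊙ t1 = t6
t6 ⊙ t4 = t4
t4 ⊙ t4 = t1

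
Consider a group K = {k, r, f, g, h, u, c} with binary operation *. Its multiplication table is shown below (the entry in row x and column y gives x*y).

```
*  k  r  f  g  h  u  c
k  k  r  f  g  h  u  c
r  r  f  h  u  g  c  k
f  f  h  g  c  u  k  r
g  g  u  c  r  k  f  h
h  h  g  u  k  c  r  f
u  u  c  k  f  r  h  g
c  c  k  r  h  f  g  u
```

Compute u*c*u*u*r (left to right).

r

u*c = g
g*u = f
f*u = k
k*r = r
(Structurally, K here is isomorphic to the cyclic group Z_7.)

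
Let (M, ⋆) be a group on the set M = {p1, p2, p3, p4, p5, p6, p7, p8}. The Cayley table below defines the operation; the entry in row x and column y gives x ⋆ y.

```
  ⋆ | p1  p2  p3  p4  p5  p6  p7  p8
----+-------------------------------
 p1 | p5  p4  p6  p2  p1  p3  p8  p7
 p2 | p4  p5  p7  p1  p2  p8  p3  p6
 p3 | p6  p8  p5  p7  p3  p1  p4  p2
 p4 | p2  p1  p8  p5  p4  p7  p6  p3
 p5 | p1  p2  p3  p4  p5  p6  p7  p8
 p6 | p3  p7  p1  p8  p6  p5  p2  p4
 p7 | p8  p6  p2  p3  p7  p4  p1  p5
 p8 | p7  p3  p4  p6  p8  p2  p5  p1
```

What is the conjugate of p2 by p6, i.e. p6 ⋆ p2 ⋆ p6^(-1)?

The identity is p5. In row p6, the entry p5 sits in column p6, so p6^(-1) = p6.
p6 ⋆ p2 = p7
p7 ⋆ p6 = p4

p4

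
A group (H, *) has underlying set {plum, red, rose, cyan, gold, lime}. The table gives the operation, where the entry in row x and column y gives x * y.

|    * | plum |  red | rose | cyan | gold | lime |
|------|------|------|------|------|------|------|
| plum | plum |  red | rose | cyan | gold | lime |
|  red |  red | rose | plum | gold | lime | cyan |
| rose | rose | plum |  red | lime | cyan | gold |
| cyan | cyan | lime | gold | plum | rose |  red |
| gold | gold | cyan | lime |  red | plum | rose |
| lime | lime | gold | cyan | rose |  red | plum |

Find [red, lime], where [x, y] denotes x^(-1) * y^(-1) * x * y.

Identity is plum; from the table red^(-1) = rose and lime^(-1) = lime.
rose * lime = gold
gold * red = cyan
cyan * lime = red

red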